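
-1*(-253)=253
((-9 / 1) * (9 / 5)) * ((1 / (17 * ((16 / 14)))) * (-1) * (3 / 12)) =567 / 2720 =0.21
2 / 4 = 1 / 2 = 0.50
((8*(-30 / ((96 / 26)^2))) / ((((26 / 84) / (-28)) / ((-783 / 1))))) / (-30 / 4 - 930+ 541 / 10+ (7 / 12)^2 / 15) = 76953240 / 54517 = 1411.55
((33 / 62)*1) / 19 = 33 / 1178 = 0.03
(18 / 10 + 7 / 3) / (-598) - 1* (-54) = 242159 / 4485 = 53.99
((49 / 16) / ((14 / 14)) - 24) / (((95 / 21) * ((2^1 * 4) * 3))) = -469 / 2432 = -0.19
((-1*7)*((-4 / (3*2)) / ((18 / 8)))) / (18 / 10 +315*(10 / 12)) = 560 / 71361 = 0.01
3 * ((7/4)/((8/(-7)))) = -147/32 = -4.59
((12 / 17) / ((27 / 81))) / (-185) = -36 / 3145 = -0.01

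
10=10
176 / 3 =58.67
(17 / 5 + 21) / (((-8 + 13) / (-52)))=-6344 / 25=-253.76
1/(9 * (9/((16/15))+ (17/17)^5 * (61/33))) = 176/16293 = 0.01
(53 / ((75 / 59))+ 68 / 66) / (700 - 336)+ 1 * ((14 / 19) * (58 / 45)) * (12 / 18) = 38539717 / 51351300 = 0.75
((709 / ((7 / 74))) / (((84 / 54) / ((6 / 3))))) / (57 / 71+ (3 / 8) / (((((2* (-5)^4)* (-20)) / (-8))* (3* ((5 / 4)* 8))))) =12003.44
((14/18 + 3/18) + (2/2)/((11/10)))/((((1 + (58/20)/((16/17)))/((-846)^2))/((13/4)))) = 7588180080/7183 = 1056408.20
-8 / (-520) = 1 / 65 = 0.02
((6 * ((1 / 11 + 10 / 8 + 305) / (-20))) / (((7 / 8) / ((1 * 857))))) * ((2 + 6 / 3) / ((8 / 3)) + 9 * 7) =-4470431661 / 770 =-5805755.40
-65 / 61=-1.07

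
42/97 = 0.43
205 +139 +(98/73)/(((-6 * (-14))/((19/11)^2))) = 18233839/52998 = 344.05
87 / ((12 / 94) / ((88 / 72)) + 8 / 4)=44979 / 1088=41.34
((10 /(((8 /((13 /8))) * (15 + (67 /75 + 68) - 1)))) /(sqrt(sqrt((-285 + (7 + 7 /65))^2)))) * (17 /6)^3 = 7983625 * sqrt(14495) /28748203776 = 0.03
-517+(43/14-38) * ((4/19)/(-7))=-480349/931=-515.95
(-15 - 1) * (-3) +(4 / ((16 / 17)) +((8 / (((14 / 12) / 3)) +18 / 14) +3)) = 2159 / 28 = 77.11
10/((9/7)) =70/9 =7.78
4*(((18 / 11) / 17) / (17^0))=72 / 187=0.39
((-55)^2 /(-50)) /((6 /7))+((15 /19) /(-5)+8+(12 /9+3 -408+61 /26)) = -458493 /988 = -464.06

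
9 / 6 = 3 / 2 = 1.50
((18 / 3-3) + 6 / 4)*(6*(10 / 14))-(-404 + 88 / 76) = 56143 / 133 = 422.13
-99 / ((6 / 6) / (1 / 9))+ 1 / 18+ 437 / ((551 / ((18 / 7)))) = -32539 / 3654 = -8.91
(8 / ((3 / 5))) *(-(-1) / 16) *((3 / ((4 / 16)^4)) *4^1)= 2560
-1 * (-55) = 55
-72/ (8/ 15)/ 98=-135/ 98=-1.38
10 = 10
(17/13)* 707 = 12019/13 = 924.54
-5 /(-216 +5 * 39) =5 /21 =0.24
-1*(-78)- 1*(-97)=175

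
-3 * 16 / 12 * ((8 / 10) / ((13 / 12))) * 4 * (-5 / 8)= 7.38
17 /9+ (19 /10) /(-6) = 283 /180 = 1.57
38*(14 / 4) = 133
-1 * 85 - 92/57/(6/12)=-5029/57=-88.23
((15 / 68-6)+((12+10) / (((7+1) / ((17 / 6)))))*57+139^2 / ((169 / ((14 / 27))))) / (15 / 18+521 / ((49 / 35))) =1.33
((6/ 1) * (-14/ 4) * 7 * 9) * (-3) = 3969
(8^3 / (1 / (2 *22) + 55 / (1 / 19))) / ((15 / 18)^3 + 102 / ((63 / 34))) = 1261568 / 143234221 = 0.01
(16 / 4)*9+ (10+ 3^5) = 289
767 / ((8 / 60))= 11505 / 2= 5752.50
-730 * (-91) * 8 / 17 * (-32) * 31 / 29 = -527188480 / 493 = -1069347.83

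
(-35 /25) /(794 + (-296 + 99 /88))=-56 /19965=-0.00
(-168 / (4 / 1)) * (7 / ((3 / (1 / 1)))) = -98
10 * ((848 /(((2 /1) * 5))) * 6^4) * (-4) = -4396032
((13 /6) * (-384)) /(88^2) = -13 /121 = -0.11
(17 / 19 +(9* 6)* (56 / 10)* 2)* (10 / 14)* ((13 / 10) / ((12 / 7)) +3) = 1626.00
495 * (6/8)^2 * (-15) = -66825/16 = -4176.56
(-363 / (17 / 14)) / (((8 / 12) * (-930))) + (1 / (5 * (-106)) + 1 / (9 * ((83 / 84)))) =0.59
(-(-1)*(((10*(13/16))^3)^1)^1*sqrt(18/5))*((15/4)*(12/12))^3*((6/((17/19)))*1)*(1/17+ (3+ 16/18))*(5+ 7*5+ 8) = 1595495728125*sqrt(10)/73984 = 68195832.85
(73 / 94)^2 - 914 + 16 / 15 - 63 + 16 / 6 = -128916829 / 132540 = -972.66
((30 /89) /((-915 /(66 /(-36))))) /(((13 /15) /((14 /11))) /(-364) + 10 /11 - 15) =-237160 /4948647509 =-0.00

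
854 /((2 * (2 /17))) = 7259 /2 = 3629.50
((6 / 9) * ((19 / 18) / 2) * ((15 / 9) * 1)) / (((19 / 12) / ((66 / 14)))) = 110 / 63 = 1.75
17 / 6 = 2.83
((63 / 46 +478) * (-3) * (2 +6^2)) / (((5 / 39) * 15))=-16339791 / 575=-28417.03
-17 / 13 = -1.31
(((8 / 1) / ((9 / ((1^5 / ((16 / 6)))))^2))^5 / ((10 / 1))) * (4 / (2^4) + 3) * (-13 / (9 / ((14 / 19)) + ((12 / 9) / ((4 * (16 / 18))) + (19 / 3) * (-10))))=1183 / 27491954688000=0.00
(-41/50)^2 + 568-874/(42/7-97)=131557971/227500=578.28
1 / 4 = 0.25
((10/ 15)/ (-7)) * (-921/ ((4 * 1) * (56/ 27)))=8289/ 784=10.57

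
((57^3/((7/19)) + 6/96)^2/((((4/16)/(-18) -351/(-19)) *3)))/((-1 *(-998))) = 180663851657267337/39517510592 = 4571741.72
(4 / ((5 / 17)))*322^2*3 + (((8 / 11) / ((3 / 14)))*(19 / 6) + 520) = 2094264784 / 495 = 4230837.95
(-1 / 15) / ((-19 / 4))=4 / 285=0.01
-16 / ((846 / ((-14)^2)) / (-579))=302624 / 141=2146.27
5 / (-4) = -5 / 4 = -1.25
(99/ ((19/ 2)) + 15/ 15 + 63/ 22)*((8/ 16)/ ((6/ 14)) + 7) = 292579/ 2508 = 116.66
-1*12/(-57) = 4/19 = 0.21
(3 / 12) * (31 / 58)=31 / 232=0.13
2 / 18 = 1 / 9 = 0.11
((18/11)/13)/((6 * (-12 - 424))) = -0.00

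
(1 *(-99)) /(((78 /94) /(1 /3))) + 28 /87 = -44615 /1131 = -39.45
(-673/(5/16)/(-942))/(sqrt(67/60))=2.16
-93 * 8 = -744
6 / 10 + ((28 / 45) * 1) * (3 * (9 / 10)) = 57 / 25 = 2.28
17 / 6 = 2.83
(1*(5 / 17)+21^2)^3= 422212590008 / 4913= 85937836.35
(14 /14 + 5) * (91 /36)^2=38.34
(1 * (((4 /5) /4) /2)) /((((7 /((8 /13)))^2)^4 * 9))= 8388608 /211613637426818445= 0.00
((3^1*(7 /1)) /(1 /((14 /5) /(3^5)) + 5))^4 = 7471182096 /2726544000625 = 0.00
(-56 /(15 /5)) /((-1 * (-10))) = -28 /15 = -1.87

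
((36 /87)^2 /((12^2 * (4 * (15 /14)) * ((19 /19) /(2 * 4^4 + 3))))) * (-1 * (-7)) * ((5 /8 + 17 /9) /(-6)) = -913507 /2179872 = -0.42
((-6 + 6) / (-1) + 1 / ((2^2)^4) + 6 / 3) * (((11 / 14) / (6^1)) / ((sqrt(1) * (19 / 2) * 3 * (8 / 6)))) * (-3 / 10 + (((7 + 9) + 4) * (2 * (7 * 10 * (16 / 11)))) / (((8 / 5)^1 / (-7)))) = -17640297 / 143360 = -123.05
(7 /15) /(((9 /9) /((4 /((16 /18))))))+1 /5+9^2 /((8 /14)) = 144.05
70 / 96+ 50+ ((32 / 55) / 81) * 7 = 3619559 / 71280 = 50.78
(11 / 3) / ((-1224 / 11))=-121 / 3672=-0.03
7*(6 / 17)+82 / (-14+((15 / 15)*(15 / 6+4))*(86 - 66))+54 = 57.18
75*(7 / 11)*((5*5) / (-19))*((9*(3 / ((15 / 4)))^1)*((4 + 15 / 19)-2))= -5008500 / 3971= -1261.27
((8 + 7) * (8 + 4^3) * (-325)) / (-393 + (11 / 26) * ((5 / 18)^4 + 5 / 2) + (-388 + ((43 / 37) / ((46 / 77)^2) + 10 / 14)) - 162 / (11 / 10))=288767692032019200 / 759551065126081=380.18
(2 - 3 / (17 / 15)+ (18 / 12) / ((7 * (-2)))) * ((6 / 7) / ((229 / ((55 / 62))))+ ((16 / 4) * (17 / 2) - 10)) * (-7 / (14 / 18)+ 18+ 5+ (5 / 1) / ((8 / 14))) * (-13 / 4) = 72368186787 / 54065984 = 1338.52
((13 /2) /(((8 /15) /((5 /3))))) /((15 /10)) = 325 /24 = 13.54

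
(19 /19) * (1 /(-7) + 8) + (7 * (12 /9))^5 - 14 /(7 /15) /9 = 120480271 /1701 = 70829.08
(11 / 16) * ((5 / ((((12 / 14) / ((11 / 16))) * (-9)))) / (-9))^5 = 93045705396875 / 454884608478875222016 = 0.00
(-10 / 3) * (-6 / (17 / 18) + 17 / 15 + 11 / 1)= -2948 / 153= -19.27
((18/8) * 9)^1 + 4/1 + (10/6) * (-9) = 37/4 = 9.25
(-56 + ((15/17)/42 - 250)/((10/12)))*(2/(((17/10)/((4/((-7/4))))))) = 13555520/14161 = 957.24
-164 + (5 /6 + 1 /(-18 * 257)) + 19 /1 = -333458 /2313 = -144.17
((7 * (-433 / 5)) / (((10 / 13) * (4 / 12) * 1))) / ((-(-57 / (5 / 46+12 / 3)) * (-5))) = 7447167 / 218500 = 34.08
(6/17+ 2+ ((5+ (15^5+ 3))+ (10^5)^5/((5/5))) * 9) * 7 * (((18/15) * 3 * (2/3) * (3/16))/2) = 96390000000000000007319695257/680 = 141750000000000000010764300.00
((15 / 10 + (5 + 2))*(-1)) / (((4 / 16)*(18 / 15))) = -85 / 3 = -28.33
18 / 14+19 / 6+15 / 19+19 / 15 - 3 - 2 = 6019 / 3990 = 1.51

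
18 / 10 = 9 / 5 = 1.80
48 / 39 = 16 / 13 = 1.23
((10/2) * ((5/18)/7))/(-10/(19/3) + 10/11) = -1045/3528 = -0.30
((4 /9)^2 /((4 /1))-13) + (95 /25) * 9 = 8606 /405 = 21.25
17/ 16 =1.06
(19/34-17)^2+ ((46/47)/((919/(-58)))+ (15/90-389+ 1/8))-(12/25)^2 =-22223378529187/187241655000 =-118.69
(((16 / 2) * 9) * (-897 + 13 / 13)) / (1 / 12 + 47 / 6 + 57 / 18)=-110592 / 19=-5820.63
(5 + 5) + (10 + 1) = 21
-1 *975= -975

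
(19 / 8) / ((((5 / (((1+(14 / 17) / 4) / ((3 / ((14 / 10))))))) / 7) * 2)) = 38171 / 40800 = 0.94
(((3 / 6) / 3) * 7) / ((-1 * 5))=-0.23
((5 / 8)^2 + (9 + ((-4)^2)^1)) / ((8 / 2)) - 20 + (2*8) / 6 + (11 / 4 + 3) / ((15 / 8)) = -30409 / 3840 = -7.92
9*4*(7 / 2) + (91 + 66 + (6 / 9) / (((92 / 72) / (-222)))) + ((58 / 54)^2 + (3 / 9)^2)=2824211 / 16767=168.44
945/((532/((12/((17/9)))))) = 3645/323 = 11.28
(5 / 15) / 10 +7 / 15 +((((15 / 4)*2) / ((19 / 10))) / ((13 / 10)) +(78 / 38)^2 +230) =2231519 / 9386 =237.75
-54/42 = -9/7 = -1.29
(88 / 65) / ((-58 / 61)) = -2684 / 1885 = -1.42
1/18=0.06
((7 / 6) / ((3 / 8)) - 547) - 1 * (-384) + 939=7012 / 9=779.11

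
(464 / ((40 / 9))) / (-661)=-0.16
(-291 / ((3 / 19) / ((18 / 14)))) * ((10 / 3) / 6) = -9215 / 7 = -1316.43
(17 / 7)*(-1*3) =-51 / 7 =-7.29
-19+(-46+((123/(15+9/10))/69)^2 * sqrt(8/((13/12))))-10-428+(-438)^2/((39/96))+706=672400 * sqrt(78)/173857437+6141647/13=472434.42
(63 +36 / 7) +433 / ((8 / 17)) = 55343 / 56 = 988.27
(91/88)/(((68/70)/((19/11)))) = 1.84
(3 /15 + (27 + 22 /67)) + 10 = 12572 /335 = 37.53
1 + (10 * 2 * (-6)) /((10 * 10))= -0.20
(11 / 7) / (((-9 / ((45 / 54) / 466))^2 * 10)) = 55 / 8865176544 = 0.00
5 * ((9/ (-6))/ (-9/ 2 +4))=15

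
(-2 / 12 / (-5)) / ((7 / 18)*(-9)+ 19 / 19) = -1 / 75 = -0.01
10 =10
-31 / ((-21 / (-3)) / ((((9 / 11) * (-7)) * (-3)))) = -837 / 11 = -76.09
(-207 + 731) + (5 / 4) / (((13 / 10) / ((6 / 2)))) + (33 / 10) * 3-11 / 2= 69067 / 130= 531.28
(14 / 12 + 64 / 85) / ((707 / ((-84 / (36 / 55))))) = -10769 / 30906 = -0.35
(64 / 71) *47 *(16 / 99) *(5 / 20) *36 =48128 / 781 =61.62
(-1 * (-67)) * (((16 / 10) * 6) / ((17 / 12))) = 454.02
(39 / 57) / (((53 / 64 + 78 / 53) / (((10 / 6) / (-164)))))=-55120 / 18230937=-0.00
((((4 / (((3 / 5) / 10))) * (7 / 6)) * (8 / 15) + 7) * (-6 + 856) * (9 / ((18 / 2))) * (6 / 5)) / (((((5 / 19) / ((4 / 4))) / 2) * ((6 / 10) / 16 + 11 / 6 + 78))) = 4705.45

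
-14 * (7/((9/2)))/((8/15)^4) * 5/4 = -1378125/4096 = -336.46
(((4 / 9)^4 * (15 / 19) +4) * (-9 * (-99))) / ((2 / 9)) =921206 / 57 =16161.51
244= 244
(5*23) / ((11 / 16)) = 1840 / 11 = 167.27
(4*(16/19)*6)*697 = 267648/19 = 14086.74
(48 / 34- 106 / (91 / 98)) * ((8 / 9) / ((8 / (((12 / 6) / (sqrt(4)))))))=-24916 / 1989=-12.53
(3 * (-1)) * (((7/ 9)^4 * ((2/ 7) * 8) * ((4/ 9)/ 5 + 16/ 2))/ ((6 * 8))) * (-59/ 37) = 7366268/ 10924065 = 0.67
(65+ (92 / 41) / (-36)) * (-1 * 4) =-95848 / 369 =-259.75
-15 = -15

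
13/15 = 0.87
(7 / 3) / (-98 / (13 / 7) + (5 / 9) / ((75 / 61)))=-4095 / 91817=-0.04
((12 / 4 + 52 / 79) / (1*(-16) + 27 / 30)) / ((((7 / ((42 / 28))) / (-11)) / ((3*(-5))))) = -715275 / 83503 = -8.57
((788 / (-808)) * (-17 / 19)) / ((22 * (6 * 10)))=3349 / 5066160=0.00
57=57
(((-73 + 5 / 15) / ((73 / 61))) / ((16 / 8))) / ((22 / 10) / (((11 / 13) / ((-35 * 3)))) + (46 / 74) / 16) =3936208 / 35388867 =0.11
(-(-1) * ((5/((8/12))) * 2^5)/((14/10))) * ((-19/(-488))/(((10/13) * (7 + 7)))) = 3705/5978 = 0.62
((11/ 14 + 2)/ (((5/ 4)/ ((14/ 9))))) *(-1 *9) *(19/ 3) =-197.60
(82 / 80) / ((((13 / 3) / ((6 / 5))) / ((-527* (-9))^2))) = 6385416.99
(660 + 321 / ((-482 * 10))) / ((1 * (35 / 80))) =12723516 / 8435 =1508.42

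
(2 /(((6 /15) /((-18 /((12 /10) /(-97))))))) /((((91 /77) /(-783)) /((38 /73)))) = -2381063850 /949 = -2509024.08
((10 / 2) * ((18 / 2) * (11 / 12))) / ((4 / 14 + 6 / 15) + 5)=7.26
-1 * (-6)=6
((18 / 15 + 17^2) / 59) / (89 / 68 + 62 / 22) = 1085348 / 910665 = 1.19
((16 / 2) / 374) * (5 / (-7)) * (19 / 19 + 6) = -0.11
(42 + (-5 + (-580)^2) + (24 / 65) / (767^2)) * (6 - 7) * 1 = -12864942109069 / 38238785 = -336437.00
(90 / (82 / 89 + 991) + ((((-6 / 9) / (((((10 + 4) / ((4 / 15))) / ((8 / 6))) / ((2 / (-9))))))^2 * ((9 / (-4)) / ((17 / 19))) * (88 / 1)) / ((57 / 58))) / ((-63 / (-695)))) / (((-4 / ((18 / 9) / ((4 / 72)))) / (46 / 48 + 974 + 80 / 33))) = -21363918583164281 / 43707310429860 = -488.80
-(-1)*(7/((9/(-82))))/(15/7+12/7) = -4018/243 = -16.53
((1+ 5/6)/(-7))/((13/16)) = -88/273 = -0.32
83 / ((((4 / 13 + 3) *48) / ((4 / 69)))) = 1079 / 35604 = 0.03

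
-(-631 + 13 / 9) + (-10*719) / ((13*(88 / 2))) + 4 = 1598417 / 2574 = 620.99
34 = 34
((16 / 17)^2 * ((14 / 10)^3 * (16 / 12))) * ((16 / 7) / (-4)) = -200704 / 108375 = -1.85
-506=-506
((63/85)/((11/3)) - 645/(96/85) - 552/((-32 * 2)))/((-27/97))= 1631832649/807840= 2019.99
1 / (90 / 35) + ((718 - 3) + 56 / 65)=838013 / 1170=716.25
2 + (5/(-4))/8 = 59/32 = 1.84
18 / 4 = 9 / 2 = 4.50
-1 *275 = -275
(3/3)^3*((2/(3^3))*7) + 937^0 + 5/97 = 4112/2619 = 1.57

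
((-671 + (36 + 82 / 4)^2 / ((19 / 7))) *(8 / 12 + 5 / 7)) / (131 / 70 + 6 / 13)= 72359495 / 242022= 298.98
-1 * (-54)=54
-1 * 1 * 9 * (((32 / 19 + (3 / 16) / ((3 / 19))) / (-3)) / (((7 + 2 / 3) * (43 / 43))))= 1.12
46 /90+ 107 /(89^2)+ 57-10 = 16939913 /356445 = 47.52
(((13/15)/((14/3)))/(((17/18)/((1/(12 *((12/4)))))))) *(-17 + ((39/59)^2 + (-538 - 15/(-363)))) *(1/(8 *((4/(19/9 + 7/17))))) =-586014858481/2454018114240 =-0.24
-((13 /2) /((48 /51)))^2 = -48841 /1024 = -47.70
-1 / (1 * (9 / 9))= -1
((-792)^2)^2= 393460125696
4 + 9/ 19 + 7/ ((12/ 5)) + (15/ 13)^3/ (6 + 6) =1883035/ 250458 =7.52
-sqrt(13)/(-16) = sqrt(13)/16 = 0.23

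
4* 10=40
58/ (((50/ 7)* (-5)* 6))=-203/ 750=-0.27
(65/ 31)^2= 4225/ 961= 4.40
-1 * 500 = -500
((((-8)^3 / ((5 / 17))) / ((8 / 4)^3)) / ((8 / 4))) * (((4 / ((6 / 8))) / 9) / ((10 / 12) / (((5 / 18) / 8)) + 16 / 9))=-2.50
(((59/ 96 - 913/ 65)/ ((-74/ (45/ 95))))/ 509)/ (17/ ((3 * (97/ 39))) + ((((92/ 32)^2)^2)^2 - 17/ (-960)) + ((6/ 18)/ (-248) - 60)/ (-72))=5351428842061824/ 147978089216472225011119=0.00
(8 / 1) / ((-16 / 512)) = -256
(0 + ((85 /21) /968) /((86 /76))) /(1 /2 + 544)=0.00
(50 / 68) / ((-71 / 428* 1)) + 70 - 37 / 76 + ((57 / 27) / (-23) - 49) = 15.99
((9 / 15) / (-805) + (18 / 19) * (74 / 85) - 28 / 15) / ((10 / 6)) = -4066547 / 6500375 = -0.63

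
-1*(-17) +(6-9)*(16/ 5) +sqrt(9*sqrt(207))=37/ 5 +3*23^(1/ 4)*sqrt(3)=18.78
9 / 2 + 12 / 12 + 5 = 10.50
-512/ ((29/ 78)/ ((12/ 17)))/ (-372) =39936/ 15283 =2.61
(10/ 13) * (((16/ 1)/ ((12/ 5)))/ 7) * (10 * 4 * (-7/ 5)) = -1600/ 39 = -41.03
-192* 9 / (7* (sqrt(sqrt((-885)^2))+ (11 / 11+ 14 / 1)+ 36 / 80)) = 3559680 / 603211 - 230400* sqrt(885) / 603211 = -5.46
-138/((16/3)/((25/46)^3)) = -140625/33856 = -4.15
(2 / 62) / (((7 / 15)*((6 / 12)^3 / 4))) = 2.21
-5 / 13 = -0.38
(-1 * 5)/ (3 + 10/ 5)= -1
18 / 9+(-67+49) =-16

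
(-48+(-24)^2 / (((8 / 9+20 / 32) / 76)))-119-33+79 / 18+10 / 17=957968039 / 33354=28721.23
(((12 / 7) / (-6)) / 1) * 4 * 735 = -840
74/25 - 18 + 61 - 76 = -751/25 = -30.04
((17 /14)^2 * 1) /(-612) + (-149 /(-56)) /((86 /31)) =145133 /151704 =0.96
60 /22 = 2.73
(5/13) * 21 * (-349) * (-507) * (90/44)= 64311975/22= 2923271.59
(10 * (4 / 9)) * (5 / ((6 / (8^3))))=51200 / 27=1896.30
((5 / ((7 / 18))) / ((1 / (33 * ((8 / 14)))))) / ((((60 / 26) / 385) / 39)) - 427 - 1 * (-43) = 11039772 / 7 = 1577110.29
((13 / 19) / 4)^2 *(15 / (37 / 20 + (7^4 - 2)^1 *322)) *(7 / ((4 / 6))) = 266175 / 44618436136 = 0.00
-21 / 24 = -0.88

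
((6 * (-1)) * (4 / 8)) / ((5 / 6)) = -18 / 5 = -3.60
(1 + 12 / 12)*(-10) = -20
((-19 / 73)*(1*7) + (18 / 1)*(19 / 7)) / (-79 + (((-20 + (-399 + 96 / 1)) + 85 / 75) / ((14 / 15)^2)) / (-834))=-46772110 / 78117519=-0.60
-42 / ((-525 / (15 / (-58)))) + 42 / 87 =67 / 145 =0.46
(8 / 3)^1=8 / 3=2.67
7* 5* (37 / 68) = 1295 / 68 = 19.04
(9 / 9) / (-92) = -1 / 92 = -0.01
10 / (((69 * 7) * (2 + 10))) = 5 / 2898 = 0.00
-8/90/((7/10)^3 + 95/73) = -58400/1080351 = -0.05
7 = 7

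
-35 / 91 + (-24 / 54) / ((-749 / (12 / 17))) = -0.38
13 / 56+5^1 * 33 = 9253 / 56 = 165.23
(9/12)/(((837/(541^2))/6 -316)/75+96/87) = -1909743525/7918760954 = -0.24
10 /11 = 0.91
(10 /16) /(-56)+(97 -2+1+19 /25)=1083587 /11200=96.75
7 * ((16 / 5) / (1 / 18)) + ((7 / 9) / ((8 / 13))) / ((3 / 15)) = 147427 / 360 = 409.52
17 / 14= 1.21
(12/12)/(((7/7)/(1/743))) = 1/743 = 0.00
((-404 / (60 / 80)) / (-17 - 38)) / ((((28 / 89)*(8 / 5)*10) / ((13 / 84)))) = 116857 / 388080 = 0.30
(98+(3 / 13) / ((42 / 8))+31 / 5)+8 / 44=104.43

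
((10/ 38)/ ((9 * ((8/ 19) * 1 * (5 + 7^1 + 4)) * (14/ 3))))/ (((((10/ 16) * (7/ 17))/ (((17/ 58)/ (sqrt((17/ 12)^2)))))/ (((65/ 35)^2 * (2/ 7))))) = 2873/ 3899224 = 0.00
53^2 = 2809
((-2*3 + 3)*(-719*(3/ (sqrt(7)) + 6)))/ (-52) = -6471/ 26 - 6471*sqrt(7)/ 364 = -295.92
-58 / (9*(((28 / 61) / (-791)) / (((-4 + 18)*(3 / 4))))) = 1399279 / 12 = 116606.58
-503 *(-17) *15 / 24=42755 / 8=5344.38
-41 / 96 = -0.43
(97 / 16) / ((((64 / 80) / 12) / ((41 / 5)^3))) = 20056011 / 400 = 50140.03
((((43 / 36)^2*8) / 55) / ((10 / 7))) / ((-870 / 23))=-297689 / 77517000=-0.00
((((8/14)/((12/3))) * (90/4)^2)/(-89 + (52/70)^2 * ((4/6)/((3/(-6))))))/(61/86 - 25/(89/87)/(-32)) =-32548635000/59488504031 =-0.55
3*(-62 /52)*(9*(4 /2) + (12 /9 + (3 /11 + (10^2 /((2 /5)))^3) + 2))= -15984397103 /286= -55889500.36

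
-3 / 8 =-0.38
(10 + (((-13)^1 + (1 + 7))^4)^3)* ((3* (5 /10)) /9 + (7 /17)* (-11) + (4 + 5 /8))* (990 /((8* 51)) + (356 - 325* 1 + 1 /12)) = 2145534839.39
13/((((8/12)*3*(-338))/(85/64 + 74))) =-4821/3328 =-1.45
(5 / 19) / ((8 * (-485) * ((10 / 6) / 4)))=-3 / 18430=-0.00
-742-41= -783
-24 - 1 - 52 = -77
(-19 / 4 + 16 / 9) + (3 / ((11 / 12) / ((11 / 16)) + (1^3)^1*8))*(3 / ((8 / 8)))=-253 / 126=-2.01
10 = 10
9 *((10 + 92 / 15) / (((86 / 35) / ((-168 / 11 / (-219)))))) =12936 / 3139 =4.12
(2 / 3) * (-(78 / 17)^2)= -4056 / 289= -14.03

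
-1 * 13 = -13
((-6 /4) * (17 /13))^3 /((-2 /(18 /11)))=1193859 /193336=6.18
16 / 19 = 0.84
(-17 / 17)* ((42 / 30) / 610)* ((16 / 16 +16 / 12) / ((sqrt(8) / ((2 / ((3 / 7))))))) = -343* sqrt(2) / 54900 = -0.01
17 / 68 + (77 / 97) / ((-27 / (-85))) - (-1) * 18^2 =3423023 / 10476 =326.75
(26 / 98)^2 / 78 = 13 / 14406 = 0.00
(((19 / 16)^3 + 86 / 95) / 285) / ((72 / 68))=17065637 / 1996185600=0.01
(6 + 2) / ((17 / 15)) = 120 / 17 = 7.06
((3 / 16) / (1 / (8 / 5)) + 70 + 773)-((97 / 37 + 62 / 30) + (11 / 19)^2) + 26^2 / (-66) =1216605673 / 1469270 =828.03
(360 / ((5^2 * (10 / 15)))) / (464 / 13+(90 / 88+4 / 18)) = 555984 / 950765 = 0.58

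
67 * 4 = 268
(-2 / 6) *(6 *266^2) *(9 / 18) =-70756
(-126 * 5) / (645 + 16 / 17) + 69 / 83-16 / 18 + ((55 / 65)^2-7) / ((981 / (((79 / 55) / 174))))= -248949018034544 / 241010732856465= -1.03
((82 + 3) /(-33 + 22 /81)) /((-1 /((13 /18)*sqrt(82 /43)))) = 9945*sqrt(3526) /227986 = 2.59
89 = 89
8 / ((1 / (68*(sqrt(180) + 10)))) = 12738.53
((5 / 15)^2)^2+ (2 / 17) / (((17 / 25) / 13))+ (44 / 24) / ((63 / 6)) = 399184 / 163863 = 2.44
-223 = -223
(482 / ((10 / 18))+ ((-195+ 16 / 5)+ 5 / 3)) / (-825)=-10162 / 12375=-0.82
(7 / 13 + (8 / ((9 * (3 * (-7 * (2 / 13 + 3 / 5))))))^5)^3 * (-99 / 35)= -1192761789144546502043839959804534145337612077929716556905267473 / 2700995464096968532745410412362136090242971485871016774477789155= -0.44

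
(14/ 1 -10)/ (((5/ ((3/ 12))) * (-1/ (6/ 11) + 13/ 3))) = 2/ 25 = 0.08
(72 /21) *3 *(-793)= -57096 /7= -8156.57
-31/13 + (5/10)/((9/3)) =-173/78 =-2.22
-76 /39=-1.95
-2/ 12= -1/ 6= -0.17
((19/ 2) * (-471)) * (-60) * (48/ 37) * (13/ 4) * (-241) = -10093398120/ 37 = -272794543.78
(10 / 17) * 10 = 100 / 17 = 5.88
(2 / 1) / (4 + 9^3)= 2 / 733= 0.00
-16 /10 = -8 /5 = -1.60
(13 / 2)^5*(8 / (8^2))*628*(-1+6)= 291465005 / 64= 4554140.70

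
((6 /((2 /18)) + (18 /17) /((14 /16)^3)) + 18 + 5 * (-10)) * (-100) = -13749800 /5831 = -2358.05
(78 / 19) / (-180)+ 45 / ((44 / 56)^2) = 5025827 / 68970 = 72.87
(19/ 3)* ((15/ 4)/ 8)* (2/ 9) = 95/ 144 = 0.66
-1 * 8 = -8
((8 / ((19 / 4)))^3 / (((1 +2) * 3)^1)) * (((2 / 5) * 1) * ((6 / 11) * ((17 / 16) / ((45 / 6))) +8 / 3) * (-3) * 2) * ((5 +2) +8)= -59342848 / 1131735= -52.44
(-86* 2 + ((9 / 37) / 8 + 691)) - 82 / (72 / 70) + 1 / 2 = 1171649 / 2664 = 439.81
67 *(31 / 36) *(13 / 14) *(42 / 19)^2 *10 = 945035 / 361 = 2617.83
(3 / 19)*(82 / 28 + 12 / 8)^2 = 2883 / 931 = 3.10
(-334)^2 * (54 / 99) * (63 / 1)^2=2656594584 / 11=241508598.55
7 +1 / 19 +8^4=77958 / 19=4103.05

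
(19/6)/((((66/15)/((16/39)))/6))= 760/429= 1.77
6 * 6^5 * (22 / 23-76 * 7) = -569856384 / 23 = -24776364.52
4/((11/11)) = 4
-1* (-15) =15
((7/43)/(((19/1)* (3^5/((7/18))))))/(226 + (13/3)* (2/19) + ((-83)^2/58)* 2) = 1421/48086611470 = 0.00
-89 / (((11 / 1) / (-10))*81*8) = 445 / 3564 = 0.12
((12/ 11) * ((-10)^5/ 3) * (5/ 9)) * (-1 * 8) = 16000000/ 99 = 161616.16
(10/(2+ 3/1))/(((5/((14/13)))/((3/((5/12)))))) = 3.10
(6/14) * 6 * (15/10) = 27/7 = 3.86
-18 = -18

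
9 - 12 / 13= 105 / 13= 8.08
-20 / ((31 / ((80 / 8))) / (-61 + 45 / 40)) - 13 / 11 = 131322 / 341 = 385.11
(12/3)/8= 1/2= 0.50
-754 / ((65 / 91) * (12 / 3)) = -263.90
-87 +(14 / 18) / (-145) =-113542 / 1305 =-87.01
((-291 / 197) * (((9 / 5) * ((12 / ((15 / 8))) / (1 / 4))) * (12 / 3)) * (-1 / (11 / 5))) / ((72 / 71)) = 1322304 / 10835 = 122.04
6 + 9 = 15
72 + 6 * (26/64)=74.44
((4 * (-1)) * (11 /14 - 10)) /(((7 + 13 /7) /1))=129 /31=4.16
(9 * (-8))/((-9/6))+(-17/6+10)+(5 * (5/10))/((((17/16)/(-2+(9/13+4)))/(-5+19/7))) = 53951/1326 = 40.69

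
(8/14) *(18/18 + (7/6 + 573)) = 986/3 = 328.67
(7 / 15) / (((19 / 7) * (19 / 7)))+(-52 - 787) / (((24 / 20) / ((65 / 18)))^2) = -159956638291 / 21053520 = -7597.62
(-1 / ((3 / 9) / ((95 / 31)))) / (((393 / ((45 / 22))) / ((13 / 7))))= -55575 / 625394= -0.09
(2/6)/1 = 1/3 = 0.33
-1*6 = -6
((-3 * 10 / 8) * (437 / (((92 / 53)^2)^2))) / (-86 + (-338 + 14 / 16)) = 449757417 / 1054343552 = 0.43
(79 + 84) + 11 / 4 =663 / 4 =165.75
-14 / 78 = -7 / 39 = -0.18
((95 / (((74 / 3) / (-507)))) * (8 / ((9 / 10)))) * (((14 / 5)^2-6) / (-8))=147706 / 37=3992.05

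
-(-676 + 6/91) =675.93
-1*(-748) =748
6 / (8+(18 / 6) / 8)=48 / 67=0.72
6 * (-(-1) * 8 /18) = 8 /3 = 2.67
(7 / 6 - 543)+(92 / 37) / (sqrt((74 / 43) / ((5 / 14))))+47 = -2969 / 6+46 * sqrt(55685) / 9583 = -493.70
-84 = -84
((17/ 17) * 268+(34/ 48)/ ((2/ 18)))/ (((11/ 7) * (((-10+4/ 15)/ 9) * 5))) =-414855/ 12848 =-32.29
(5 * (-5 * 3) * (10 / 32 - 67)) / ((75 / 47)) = 50149 / 16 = 3134.31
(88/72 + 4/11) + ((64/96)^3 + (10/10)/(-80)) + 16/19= 1224197/451440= 2.71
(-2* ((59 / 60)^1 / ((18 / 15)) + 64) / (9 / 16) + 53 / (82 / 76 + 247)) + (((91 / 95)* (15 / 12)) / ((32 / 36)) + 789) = 260028602681 / 464260896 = 560.09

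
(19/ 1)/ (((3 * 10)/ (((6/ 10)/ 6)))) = 19/ 300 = 0.06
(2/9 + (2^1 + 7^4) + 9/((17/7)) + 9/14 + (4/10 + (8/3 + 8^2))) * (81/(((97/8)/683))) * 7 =651664836972/8245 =79037578.77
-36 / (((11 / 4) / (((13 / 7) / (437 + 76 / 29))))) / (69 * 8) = -2262 / 22578479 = -0.00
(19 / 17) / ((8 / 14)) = 133 / 68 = 1.96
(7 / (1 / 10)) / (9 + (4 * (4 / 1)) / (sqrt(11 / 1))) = 1386 / 127-224 * sqrt(11) / 127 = 5.06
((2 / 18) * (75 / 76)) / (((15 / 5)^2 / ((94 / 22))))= 1175 / 22572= 0.05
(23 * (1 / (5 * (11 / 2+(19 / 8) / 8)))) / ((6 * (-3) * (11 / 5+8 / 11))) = -352 / 23373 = -0.02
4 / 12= 1 / 3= 0.33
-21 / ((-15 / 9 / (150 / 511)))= 270 / 73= 3.70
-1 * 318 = -318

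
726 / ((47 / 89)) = 1374.77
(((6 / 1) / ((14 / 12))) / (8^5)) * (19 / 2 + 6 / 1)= 279 / 114688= 0.00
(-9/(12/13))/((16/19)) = -741/64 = -11.58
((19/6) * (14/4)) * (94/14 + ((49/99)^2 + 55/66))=20315807/235224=86.37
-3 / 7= -0.43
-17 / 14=-1.21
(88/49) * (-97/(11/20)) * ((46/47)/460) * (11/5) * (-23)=392656/11515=34.10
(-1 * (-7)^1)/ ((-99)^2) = 7/ 9801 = 0.00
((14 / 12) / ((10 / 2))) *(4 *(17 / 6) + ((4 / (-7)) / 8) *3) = 467 / 180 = 2.59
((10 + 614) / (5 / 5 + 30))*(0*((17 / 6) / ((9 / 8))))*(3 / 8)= 0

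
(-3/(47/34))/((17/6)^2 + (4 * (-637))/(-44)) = -0.03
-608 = -608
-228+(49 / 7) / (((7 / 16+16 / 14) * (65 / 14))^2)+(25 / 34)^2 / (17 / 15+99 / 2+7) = -2318579311085293 / 10175428931850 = -227.86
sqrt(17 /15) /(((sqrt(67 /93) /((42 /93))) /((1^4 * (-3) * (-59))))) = 100.26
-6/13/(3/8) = -16/13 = -1.23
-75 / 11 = -6.82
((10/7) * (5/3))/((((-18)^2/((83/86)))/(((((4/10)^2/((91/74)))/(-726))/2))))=-3071/4832265438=-0.00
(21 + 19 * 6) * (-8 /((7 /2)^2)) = -4320 /49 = -88.16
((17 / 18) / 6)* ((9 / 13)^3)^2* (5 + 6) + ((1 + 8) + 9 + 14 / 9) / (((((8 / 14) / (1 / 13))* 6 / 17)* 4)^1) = 1071424541 / 521295372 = 2.06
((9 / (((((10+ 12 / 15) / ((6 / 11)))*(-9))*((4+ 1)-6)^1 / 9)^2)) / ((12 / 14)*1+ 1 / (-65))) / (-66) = -11375 / 27527742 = -0.00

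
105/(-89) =-105/89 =-1.18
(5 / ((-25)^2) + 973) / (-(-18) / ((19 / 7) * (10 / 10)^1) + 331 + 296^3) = 770298 / 20531616625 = 0.00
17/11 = 1.55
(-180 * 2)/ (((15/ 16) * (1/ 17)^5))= -545225088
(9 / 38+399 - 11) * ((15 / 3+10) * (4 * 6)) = 2655540 / 19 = 139765.26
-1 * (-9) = 9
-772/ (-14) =386/ 7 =55.14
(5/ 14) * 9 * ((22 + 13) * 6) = 675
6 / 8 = 3 / 4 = 0.75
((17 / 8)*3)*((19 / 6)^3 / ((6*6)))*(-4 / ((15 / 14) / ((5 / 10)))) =-816221 / 77760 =-10.50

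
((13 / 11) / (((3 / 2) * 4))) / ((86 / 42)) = 91 / 946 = 0.10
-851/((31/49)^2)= -2043251/961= -2126.17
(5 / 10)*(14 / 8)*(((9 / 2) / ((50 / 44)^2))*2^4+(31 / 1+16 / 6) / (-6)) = 3948973 / 90000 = 43.88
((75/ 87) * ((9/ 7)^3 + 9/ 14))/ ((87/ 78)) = 2.14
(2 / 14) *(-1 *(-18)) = 18 / 7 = 2.57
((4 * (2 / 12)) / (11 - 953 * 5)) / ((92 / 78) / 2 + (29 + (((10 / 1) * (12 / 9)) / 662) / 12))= -12909 / 2724011099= -0.00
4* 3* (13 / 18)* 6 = 52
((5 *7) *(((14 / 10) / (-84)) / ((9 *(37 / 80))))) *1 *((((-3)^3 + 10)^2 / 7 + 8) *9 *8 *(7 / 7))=-18400 / 37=-497.30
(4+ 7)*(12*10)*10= 13200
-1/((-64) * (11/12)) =3/176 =0.02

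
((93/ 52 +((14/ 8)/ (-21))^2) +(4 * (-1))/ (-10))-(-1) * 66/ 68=503773/ 159120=3.17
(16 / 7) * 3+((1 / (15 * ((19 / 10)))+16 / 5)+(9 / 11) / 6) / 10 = 3157573 / 438900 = 7.19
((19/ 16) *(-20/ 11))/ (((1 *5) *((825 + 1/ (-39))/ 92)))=-17043/ 353914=-0.05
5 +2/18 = 46/9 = 5.11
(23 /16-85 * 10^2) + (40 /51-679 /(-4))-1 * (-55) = -6750791 /816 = -8273.03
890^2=792100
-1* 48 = -48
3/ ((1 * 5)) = 3/ 5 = 0.60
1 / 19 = 0.05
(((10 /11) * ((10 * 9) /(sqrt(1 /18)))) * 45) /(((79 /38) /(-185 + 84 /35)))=-76642200 * sqrt(2) /79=-1372005.55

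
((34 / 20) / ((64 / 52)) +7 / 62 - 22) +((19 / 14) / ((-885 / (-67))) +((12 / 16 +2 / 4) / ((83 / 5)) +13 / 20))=-19.68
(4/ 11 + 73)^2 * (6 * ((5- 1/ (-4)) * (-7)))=-287200809/ 242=-1186780.20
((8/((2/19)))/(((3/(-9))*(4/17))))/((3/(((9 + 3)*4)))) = -15504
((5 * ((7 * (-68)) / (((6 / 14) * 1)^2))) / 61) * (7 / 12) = -123.91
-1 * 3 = -3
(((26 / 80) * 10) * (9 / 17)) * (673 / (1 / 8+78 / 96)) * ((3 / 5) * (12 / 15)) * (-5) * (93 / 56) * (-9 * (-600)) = -3163498416 / 119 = -26584020.30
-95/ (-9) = 95/ 9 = 10.56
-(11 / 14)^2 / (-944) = 121 / 185024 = 0.00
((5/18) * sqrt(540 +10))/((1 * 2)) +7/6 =7/6 +25 * sqrt(22)/36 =4.42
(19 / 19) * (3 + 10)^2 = 169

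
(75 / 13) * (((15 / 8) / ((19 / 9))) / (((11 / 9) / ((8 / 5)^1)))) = 18225 / 2717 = 6.71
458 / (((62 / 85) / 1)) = 19465 / 31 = 627.90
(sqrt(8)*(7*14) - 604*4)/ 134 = -1208/ 67+98*sqrt(2)/ 67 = -15.96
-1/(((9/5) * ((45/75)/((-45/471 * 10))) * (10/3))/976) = 122000/471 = 259.02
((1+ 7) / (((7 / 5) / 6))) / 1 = 240 / 7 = 34.29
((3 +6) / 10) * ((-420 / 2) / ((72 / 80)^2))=-700 / 3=-233.33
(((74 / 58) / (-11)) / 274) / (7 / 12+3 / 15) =-1110 / 2054041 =-0.00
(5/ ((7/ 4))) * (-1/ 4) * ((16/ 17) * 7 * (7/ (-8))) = 70/ 17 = 4.12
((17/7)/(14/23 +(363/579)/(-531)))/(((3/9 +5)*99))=0.01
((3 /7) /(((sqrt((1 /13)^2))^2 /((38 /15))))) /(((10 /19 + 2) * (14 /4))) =61009 /2940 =20.75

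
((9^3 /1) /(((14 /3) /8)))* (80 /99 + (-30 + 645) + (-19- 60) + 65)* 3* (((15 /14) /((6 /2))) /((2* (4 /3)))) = 651496365 /2156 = 302178.28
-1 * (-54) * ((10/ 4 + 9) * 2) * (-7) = -8694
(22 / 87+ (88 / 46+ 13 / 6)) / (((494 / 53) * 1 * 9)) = 918967 / 17792892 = 0.05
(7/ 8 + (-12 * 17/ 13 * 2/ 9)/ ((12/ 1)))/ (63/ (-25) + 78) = 13675/ 1766232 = 0.01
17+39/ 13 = 20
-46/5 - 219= -1141/5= -228.20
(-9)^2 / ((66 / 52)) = 702 / 11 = 63.82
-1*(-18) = 18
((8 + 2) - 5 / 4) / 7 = 5 / 4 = 1.25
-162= -162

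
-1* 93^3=-804357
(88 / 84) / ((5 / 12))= 88 / 35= 2.51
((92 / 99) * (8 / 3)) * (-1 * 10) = -7360 / 297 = -24.78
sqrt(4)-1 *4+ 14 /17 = -20 /17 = -1.18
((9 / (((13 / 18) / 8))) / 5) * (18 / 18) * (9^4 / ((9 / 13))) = 944784 / 5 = 188956.80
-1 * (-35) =35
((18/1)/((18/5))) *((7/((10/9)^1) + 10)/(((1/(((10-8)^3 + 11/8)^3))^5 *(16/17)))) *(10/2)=185150752295739948749542236328125/1125899906842624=164446902580319641.58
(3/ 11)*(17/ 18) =17/ 66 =0.26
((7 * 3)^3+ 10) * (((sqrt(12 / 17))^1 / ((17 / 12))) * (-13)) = -2892552 * sqrt(51) / 289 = -71477.35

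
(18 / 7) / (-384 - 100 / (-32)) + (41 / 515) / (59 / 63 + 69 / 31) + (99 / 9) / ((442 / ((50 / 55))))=615419486197 / 14992611393760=0.04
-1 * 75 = -75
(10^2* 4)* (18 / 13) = 7200 / 13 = 553.85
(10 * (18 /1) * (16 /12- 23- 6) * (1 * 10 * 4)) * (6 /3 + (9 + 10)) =-4183200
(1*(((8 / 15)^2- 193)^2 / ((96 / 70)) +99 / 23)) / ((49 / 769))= 232819749792689 / 547722000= 425069.20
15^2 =225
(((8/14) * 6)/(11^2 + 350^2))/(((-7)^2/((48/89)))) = 1152/3743251267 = 0.00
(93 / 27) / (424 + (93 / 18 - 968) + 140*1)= -62 / 7179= -0.01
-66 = -66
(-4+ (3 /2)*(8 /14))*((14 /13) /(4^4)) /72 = -11 /59904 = -0.00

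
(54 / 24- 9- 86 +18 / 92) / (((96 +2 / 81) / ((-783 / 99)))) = 7.62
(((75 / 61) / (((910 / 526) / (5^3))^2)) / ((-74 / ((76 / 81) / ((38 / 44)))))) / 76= -11888421875 / 9588081321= -1.24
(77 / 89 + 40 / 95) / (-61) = -2175 / 103151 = -0.02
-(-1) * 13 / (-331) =-13 / 331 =-0.04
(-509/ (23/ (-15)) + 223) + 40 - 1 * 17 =13293/ 23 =577.96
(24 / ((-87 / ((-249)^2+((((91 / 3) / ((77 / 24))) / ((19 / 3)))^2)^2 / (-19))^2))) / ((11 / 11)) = -40416732908959343743792100713032 / 38113206568413316539749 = -1060439059.00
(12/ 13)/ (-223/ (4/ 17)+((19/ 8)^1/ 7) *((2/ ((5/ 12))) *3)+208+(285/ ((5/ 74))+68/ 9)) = 15120/ 57177523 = 0.00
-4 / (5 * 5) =-4 / 25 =-0.16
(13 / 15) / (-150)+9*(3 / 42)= 5017 / 7875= 0.64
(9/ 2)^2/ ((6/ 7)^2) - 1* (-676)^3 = 4942652857/ 16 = 308915803.56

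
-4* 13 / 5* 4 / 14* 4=-416 / 35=-11.89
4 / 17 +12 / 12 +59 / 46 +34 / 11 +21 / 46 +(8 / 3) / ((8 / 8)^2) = 112669 / 12903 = 8.73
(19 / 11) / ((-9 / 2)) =-38 / 99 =-0.38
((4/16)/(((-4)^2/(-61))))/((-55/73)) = 1.27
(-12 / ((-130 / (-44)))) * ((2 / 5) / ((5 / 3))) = -1584 / 1625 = -0.97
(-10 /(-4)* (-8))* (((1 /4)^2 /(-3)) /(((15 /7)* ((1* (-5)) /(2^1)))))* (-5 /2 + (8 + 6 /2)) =-119 /180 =-0.66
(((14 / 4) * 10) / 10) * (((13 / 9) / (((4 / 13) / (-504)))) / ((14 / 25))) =-29575 / 2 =-14787.50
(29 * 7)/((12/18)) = 304.50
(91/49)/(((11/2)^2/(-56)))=-416/121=-3.44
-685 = -685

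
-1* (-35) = 35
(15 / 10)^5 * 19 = 4617 / 32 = 144.28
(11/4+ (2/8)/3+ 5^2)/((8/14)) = 1169/24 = 48.71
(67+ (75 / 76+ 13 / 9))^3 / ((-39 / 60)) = -535554838958855 / 1040043888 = -514934.85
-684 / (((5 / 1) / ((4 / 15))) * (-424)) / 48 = 19 / 10600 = 0.00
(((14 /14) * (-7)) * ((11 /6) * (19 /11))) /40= -133 /240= -0.55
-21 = -21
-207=-207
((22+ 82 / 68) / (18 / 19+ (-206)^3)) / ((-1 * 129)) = 4997 / 242830138532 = 0.00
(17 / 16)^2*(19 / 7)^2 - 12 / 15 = 471469 / 62720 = 7.52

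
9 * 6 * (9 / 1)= 486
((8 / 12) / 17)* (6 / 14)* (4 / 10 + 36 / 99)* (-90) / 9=-24 / 187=-0.13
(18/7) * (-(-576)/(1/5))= 51840/7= 7405.71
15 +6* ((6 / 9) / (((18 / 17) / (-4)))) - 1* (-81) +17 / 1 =881 / 9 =97.89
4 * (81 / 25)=324 / 25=12.96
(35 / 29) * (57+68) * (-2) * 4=-35000 / 29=-1206.90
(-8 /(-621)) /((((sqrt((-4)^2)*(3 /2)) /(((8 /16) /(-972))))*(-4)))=1 /3621672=0.00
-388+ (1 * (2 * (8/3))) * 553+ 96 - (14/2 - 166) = 8449/3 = 2816.33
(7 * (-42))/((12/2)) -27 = -76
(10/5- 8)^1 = -6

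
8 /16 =1 /2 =0.50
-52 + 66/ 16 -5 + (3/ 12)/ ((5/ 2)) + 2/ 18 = -18959/ 360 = -52.66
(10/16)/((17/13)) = 65/136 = 0.48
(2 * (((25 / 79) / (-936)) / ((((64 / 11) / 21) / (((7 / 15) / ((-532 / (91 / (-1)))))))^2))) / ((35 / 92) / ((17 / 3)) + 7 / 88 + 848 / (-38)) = 16243900673 / 6415557407244288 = 0.00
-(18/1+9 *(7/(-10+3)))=-9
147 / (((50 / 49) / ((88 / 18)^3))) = 102263392 / 6075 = 16833.48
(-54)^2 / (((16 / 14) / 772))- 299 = 1969459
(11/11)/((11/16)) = 16/11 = 1.45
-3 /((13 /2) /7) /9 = -14 /39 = -0.36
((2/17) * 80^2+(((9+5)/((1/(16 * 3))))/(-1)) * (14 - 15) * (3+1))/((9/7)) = 409472/153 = 2676.29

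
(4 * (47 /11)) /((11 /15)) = 2820 /121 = 23.31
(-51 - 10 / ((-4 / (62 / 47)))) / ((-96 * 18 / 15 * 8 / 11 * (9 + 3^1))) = 61655 / 1299456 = 0.05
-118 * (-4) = 472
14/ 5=2.80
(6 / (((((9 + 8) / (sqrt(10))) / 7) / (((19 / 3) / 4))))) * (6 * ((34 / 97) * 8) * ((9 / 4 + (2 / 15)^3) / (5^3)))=16176524 * sqrt(10) / 13640625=3.75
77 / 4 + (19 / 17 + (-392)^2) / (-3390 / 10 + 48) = -34599 / 68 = -508.81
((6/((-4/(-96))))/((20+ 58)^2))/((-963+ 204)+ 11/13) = -1/32032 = -0.00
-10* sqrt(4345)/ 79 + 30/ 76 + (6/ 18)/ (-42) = 463/ 1197 - 10* sqrt(4345)/ 79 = -7.96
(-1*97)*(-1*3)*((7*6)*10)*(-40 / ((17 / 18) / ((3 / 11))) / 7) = -37713600 / 187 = -201677.01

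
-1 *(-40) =40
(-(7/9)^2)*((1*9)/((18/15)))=-245/54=-4.54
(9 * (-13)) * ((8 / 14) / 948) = -39 / 553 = -0.07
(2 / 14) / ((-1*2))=-1 / 14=-0.07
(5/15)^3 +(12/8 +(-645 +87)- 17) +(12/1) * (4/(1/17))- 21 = 11963/54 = 221.54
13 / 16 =0.81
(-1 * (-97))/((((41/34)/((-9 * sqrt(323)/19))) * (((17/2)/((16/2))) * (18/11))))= -17072 * sqrt(323)/779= -393.87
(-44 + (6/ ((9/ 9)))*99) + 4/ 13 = 7154/ 13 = 550.31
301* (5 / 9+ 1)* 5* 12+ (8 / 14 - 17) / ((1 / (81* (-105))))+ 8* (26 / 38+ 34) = 9581461 / 57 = 168095.81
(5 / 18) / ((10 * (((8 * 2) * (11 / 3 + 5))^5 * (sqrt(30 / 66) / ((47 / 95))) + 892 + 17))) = -144917996751 / 28016282795010795333077279888276 + 375484392061009920 * sqrt(55) / 7004070698752698833269319972069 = 0.00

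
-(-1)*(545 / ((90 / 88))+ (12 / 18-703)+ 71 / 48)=-24187 / 144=-167.97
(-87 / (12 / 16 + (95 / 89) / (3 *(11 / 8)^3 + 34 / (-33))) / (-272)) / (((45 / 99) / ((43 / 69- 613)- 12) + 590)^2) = 872226826074814639 / 861639785493589061975075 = 0.00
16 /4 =4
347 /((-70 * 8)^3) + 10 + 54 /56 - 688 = -118898304347 /175616000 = -677.04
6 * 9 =54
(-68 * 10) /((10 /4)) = -272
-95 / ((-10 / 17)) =323 / 2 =161.50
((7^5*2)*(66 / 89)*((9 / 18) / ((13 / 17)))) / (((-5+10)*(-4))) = -9428727 / 11570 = -814.93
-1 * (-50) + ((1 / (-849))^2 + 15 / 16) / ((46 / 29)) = 26839025699 / 530509536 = 50.59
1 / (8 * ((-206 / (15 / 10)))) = -3 / 3296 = -0.00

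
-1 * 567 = -567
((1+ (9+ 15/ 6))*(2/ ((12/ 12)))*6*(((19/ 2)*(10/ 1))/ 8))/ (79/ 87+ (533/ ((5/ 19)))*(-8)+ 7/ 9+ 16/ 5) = -371925/ 3382208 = -0.11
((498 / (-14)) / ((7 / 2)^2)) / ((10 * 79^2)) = -498 / 10703315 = -0.00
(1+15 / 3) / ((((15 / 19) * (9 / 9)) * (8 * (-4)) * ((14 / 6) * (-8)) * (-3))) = -19 / 4480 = -0.00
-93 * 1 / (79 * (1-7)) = 31 / 158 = 0.20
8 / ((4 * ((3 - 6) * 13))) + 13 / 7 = 493 / 273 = 1.81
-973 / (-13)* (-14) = -13622 / 13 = -1047.85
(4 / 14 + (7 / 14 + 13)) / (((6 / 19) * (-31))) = -3667 / 2604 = -1.41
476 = 476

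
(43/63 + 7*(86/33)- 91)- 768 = -582172/693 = -840.08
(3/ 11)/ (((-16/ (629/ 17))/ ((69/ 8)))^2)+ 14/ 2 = 115.50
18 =18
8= 8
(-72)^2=5184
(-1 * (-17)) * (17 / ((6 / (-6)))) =-289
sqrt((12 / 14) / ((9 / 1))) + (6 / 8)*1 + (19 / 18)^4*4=sqrt(42) / 21 + 37501 / 6561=6.02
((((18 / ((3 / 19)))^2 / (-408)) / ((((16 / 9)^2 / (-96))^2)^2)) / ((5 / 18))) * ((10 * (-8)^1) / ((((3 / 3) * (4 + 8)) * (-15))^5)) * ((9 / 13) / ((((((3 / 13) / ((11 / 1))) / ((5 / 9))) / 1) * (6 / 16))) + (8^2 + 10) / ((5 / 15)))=-77955131673 / 6963200000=-11.20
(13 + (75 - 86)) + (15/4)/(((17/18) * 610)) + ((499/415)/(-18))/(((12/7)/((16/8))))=44818487/23239170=1.93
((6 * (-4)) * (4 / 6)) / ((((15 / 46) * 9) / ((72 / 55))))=-7.14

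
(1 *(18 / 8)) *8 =18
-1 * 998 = -998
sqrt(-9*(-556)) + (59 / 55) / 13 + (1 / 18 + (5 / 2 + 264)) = 6*sqrt(139) + 1715816 / 6435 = 337.38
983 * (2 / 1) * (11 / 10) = 2162.60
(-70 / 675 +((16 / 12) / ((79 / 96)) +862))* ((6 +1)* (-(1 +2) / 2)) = -32232914 / 3555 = -9066.92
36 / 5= 7.20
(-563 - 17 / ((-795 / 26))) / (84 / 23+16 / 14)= -71990023 / 613740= -117.30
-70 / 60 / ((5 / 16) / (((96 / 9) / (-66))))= 896 / 1485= 0.60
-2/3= -0.67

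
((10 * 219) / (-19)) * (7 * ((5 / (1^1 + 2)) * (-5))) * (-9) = -1149750 / 19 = -60513.16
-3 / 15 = -1 / 5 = -0.20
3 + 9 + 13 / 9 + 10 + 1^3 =220 / 9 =24.44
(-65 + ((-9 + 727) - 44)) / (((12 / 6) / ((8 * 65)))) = 158340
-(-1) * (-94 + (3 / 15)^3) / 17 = -11749 / 2125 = -5.53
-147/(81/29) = -1421/27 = -52.63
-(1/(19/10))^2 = -100/361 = -0.28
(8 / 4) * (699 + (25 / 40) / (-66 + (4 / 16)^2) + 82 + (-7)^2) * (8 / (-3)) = -934016 / 211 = -4426.62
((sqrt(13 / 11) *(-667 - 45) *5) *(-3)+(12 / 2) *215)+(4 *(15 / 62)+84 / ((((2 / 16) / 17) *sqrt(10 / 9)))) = 40020 / 31+17136 *sqrt(10) / 5+10680 *sqrt(143) / 11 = 23739.11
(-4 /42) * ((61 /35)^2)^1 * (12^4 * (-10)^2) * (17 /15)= -1165953024 /1715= -679855.99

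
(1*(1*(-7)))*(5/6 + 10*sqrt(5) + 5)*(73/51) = -282.49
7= 7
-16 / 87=-0.18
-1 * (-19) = 19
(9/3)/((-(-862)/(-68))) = -102/431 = -0.24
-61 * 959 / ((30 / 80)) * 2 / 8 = -116998 / 3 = -38999.33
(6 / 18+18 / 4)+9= 83 / 6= 13.83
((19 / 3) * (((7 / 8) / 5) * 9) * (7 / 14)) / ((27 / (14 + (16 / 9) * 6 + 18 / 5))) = 7049 / 1350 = 5.22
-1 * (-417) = 417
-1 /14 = -0.07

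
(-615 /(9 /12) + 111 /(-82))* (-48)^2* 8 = -620706816 /41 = -15139190.63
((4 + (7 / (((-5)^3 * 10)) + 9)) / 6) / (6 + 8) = 16243 / 105000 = 0.15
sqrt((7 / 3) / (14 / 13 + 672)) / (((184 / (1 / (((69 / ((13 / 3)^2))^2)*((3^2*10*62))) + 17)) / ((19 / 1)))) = 695056742599*sqrt(78) / 59391799128000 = 0.10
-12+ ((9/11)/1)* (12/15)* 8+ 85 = 4303/55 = 78.24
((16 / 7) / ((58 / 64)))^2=262144 / 41209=6.36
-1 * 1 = -1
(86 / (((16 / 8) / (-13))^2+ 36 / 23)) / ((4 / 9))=1504269 / 12352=121.78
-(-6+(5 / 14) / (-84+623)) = 45271 / 7546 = 6.00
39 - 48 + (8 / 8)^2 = -8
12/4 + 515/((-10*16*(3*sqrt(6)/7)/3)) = -6.20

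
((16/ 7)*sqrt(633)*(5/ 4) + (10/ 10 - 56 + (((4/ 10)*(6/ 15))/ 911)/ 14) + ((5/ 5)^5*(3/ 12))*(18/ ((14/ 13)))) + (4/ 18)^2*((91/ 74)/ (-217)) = -430146077317/ 8463827700 + 20*sqrt(633)/ 7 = 21.06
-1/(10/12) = -6/5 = -1.20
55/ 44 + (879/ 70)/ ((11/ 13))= 24779/ 1540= 16.09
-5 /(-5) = 1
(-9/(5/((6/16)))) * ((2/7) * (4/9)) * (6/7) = -18/245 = -0.07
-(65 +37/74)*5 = -655/2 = -327.50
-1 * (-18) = 18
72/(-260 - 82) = -4/19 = -0.21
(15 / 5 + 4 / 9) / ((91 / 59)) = 1829 / 819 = 2.23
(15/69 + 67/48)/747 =1781/824688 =0.00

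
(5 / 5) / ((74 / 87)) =87 / 74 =1.18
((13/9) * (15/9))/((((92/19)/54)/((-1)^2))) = 26.85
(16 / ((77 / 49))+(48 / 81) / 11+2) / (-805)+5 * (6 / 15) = 20632 / 10395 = 1.98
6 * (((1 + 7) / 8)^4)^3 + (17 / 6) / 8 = 305 / 48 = 6.35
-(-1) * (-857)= -857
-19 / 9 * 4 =-76 / 9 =-8.44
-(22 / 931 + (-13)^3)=2045385 / 931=2196.98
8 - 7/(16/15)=23/16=1.44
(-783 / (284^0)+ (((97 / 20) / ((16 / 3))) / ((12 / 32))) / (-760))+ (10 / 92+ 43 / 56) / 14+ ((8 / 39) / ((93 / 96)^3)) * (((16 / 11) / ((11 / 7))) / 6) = -11312622848117083553 / 14449533067569600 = -782.91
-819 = -819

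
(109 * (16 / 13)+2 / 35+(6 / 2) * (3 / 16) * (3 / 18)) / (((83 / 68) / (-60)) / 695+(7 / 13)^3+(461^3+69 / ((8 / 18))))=11713708102785 / 8544890964085237286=0.00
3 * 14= 42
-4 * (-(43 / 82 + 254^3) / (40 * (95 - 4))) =1343739291 / 74620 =18007.76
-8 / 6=-4 / 3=-1.33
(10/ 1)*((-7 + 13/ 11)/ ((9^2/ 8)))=-5120/ 891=-5.75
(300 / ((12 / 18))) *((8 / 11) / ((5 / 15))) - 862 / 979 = 960338 / 979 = 980.94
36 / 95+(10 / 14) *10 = 5002 / 665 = 7.52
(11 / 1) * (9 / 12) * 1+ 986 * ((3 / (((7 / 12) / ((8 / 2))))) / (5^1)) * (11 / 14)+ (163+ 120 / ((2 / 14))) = 4114673 / 980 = 4198.65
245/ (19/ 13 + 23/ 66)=135.36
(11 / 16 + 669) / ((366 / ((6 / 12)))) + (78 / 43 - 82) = -39922231 / 503616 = -79.27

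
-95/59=-1.61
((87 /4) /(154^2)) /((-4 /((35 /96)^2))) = -725 /23789568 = -0.00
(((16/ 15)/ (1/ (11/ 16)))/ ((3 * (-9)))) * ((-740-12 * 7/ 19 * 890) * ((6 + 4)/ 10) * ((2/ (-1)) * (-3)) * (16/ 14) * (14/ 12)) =1563232/ 1539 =1015.75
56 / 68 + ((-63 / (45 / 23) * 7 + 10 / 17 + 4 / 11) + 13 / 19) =-3960536 / 17765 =-222.94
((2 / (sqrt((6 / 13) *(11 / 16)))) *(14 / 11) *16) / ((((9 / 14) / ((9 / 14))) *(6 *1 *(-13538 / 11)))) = -0.01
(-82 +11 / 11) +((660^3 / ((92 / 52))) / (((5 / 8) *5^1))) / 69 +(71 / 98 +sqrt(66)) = sqrt(66) +39064628117 / 51842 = 753540.55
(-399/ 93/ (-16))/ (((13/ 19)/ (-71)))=-179417/ 6448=-27.83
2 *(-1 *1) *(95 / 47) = -190 / 47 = -4.04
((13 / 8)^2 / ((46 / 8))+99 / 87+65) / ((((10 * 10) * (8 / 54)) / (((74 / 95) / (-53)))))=-28400571 / 429868160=-0.07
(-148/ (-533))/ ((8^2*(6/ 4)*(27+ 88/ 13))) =37/ 431976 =0.00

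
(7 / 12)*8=14 / 3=4.67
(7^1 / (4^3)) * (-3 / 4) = -21 / 256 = -0.08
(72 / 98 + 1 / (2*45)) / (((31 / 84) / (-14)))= -13156 / 465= -28.29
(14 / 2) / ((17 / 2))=14 / 17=0.82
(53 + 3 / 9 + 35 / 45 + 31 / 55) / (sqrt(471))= 27064 * sqrt(471) / 233145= 2.52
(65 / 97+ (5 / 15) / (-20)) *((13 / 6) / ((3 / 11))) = 543829 / 104760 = 5.19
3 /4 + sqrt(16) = 19 /4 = 4.75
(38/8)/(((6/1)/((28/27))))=133/162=0.82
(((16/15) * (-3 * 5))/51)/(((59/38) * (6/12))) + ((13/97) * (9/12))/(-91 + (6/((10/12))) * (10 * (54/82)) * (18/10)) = -570882427/1353123228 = -0.42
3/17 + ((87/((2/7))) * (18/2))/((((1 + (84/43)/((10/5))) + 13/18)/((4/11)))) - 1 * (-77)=174386444/390643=446.41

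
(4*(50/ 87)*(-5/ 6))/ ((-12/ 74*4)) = 4625/ 1566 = 2.95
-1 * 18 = -18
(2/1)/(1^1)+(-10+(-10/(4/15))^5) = -2373047131/32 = -74157722.84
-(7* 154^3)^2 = -653612583959104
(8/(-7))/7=-8/49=-0.16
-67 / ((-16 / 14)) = 469 / 8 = 58.62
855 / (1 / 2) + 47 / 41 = 70157 / 41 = 1711.15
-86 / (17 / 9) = -774 / 17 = -45.53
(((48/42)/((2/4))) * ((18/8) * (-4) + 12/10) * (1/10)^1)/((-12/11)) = 1.63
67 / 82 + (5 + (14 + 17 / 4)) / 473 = 67195 / 77572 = 0.87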